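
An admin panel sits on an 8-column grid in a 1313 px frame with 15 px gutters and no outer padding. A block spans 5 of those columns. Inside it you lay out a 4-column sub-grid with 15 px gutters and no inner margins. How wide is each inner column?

Subtracting 7 gutters of 15 leaves 1208 for 8 columns, so c = 151 px.
Span of 5: 5·151 + 4·15 = 755 + 60 = 815 px.
4d + 3·15 = 815 → 4d = 770 → d = 192.5 px.

192.5 px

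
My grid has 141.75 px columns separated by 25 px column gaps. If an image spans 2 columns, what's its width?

Span of 2: 2·141.75 + 1·25 = 283.5 + 25 = 308.5 px.

308.5 px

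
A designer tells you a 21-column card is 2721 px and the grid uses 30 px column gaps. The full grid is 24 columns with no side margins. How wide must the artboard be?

21 columns + 20 column gaps: 21c + 20·30 = 2721.
21c = 2721 − 600 = 2121, so c = 101 px.
Summing: 2424 + 690 = 3114 px.

3114 px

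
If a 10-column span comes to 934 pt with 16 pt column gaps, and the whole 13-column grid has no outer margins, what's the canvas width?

1219 pt

10 columns + 9 column gaps: 10c + 9·16 = 934.
10c = 934 − 144 = 790, so c = 79 pt.
Canvas = 13·79 + 12·16 = 1027 + 192 = 1219 pt.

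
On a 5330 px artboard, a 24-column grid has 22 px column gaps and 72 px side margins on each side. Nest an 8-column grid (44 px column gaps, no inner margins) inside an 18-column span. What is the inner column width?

Subtract both margins: 5330 − 2·72 = 5186 px.
24c + 23·22 = 5186 → 24c = 4680 → c = 195 px.
18 columns plus 17 column gaps: 3510 + 374 = 3884 px.
Subtracting 7 column gaps of 44 leaves 3576 for 8 columns, so d = 447 px.

447 px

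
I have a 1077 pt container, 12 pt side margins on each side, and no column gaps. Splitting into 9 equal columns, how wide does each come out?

Take off 24 pt of margins, leaving 1053 pt.
1053 / 9 = 117 pt per column.

117 pt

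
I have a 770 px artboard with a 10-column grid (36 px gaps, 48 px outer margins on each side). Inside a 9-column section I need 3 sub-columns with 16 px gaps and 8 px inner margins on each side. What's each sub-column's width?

185 px

Inside the margins: 770 − 96 = 674 px.
10 columns + 9 gaps: 10c + 9·36 = 674.
10c = 674 − 324 = 350, so c = 35 px.
9 columns plus 8 gaps: 315 + 288 = 603 px.
Inner content = 603 − 2·8 = 587 px.
3d + 2·16 = 587 → 3d = 555 → d = 185 px.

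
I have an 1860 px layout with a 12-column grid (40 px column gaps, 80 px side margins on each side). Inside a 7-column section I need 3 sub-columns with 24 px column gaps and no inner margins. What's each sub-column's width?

309 px

Inside the margins: 1860 − 160 = 1700 px.
Subtracting 11 column gaps of 40 leaves 1260 for 12 columns, so c = 105 px.
Span of 7: 7·105 + 6·40 = 735 + 240 = 975 px.
Subtracting 2 column gaps of 24 leaves 927 for 3 columns, so d = 309 px.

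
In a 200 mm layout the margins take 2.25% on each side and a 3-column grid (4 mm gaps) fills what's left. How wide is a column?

Each margin = 2.25% of 200 = 4.5 mm; content = 200 − 2·4.5 = 191 mm.
3 columns + 2 gaps: 3c + 2·4 = 191.
3c = 191 − 8 = 183, so c = 61 mm.

61 mm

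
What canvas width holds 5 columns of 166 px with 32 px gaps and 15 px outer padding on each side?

988 px

Total width: 2·15 + 5·166 + 4·32 = 988 px.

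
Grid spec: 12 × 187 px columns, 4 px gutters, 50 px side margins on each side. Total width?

Canvas = 2·50 + 12·187 + 11·4 = 100 + 2244 + 44 = 2388 px.

2388 px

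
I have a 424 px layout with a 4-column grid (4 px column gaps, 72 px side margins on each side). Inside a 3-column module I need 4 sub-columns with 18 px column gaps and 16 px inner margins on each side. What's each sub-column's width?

Take off 144 px of margins, leaving 280 px.
Subtracting 3 column gaps of 4 leaves 268 for 4 columns, so c = 67 px.
Span of 3: 3·67 + 2·4 = 201 + 8 = 209 px.
Inner content = 209 − 2·16 = 177 px.
Subtracting 3 column gaps of 18 leaves 123 for 4 columns, so d = 30.75 px.

30.75 px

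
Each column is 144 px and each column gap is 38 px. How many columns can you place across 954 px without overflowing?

5 columns

k columns need k·144 + (k−1)·38 = k·182 − 38.
k·182 − 38 ≤ 954 → k ≤ 992 / 182 ≈ 5.45, so k = 5.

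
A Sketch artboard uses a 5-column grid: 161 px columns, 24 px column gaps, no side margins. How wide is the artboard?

901 px

Artboard = 5·161 + 4·24 = 805 + 96 = 901 px.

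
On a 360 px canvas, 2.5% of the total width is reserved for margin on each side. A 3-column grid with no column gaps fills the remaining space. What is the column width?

114 px

Margins: 2.5% × 360 = 9 px each, so content = 360 − 18 = 342 px.
With no column gaps, each column is 342/3 = 114 px.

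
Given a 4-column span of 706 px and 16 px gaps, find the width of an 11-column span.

4 columns + 3 gaps: 4c + 3·16 = 706.
4c = 706 − 48 = 658, so c = 164.5 px.
11 columns plus 10 gaps: 1809.5 + 160 = 1969.5 px.

1969.5 px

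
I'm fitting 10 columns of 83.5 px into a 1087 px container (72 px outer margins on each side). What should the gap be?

Subtract both margins: 1087 − 2·72 = 943 px.
10·83.5 + 9g = 943 → 9g = 108 → g = 12 px.

12 px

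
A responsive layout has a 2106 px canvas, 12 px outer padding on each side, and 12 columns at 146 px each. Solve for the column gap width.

Subtract both margins: 2106 − 2·12 = 2082 px.
Columns use 1752 px, leaving 330 px across 11 column gaps = 30 px each.

30 px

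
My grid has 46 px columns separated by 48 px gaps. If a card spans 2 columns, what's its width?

140 px

2-column span = 2·46 + 1·48 = 140 px.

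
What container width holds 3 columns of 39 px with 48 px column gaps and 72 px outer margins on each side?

357 px

Container = 2·72 + 3·39 + 2·48 = 144 + 117 + 96 = 357 px.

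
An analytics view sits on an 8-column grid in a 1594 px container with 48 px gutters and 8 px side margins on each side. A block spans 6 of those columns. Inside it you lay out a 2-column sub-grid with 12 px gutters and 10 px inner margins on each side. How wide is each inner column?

569.75 px

Outer content = 1594 − 2·8 = 1578 px.
1578 − 7·48 = 1242; ÷8 gives c = 155.25 px.
Span of 6: 6·155.25 + 5·48 = 931.5 + 240 = 1171.5 px.
Inner content = 1171.5 − 2·10 = 1151.5 px.
1151.5 − 1·12 = 1139.5; ÷2 gives d = 569.75 px.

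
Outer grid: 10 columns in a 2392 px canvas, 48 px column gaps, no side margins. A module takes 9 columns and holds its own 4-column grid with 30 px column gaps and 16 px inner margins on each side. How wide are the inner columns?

Subtracting 9 column gaps of 48 leaves 1960 for 10 columns, so c = 196 px.
9-column span = 9·196 + 8·48 = 2148 px.
Inner content = 2148 − 2·16 = 2116 px.
4d + 3·30 = 2116 → 4d = 2026 → d = 506.5 px.

506.5 px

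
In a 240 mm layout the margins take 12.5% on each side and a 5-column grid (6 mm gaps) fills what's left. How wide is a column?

31.2 mm

Margins: 12.5% × 240 = 30 mm each, so content = 240 − 60 = 180 mm.
Subtracting 4 gaps of 6 leaves 156 for 5 columns, so c = 31.2 mm.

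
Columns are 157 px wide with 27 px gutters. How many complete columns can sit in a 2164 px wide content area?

11 columns

Each extra column adds 157 + 27 = 184 px.
(2164 + 27) / 184 = 11.91, so 11 columns fit.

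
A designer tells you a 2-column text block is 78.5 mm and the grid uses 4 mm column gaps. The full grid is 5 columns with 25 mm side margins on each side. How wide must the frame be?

252.25 mm

78.5 − 1·4 = 74.5; ÷2 gives c = 37.25 mm.
Adding margins, columns and gutters: 50 + 186.25 + 16 = 252.25 mm.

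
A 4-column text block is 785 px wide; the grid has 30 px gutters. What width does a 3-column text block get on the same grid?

4 columns + 3 gutters: 4c + 3·30 = 785.
4c = 785 − 90 = 695, so c = 173.75 px.
3-column span = 3·173.75 + 2·30 = 581.25 px.

581.25 px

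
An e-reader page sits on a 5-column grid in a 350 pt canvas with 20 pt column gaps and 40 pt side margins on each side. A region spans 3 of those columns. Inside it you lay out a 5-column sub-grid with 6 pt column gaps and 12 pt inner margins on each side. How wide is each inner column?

21.2 pt

Subtract both margins: 350 − 2·40 = 270 pt.
Subtracting 4 column gaps of 20 leaves 190 for 5 columns, so c = 38 pt.
3-column span = 3·38 + 2·20 = 154 pt.
Inner content = 154 − 2·12 = 130 pt.
130 − 4·6 = 106; ÷5 gives d = 21.2 pt.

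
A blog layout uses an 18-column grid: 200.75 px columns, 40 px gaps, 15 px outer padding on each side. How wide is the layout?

Layout = 2·15 + 18·200.75 + 17·40 = 30 + 3613.5 + 680 = 4323.5 px.

4323.5 px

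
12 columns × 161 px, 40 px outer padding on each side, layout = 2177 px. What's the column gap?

15 px

Content width = 2177 − 2·40 = 2097 px.
12 columns take 12·161 = 1932 px; remaining 165 splits into 11 column gaps.
g = 165 / 11 = 15 px.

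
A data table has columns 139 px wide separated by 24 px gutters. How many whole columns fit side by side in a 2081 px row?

12 columns

12 columns: 12·139 + 11·24 = 1932 px ≤ 2081.
13 columns: 2095 px > 2081. So 12.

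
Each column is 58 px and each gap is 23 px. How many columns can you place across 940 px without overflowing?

k columns need k·58 + (k−1)·23 = k·81 − 23.
k·81 − 23 ≤ 940 → k ≤ 963 / 81 ≈ 11.89, so k = 11.

11 columns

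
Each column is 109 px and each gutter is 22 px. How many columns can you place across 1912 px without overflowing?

14 columns

Each extra column adds 109 + 22 = 131 px.
(1912 + 22) / 131 = 14.76, so 14 columns fit.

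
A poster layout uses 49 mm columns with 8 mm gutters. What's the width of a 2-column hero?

106 mm

2-column span = 2·49 + 1·8 = 106 mm.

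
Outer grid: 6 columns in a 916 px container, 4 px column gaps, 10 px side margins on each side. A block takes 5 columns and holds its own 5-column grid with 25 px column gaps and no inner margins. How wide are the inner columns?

129.2 px

Inside the margins: 916 − 20 = 896 px.
6 columns + 5 column gaps: 6c + 5·4 = 896.
6c = 896 − 20 = 876, so c = 146 px.
5-column span = 5·146 + 4·4 = 746 px.
746 − 4·25 = 646; ÷5 gives d = 129.2 px.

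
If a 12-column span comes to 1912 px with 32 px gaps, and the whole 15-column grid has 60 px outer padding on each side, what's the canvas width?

Subtracting 11 gaps of 32 leaves 1560 for 12 columns, so c = 130 px.
Canvas = 2·60 + 15·130 + 14·32 = 120 + 1950 + 448 = 2518 px.

2518 px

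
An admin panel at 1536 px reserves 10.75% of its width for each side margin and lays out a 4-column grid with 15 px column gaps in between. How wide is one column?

290.19 px

Margins: 10.75% × 1536 = 165.12 px each, so content = 1536 − 330.24 = 1205.76 px.
4c + 3·15 = 1205.76 → 4c = 1160.76 → c = 290.19 px.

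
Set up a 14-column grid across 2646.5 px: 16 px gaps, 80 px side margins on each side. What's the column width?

Content width = 2646.5 − 2·80 = 2486.5 px.
14 columns + 13 gaps: 14c + 13·16 = 2486.5.
14c = 2486.5 − 208 = 2278.5, so c = 162.75 px.

162.75 px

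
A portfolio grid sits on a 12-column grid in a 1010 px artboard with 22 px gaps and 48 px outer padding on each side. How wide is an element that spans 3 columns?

Subtract both margins: 1010 − 2·48 = 914 px.
12 columns + 11 gaps: 12c + 11·22 = 914.
12c = 914 − 242 = 672, so c = 56 px.
3-column span = 3·56 + 2·22 = 212 px.

212 px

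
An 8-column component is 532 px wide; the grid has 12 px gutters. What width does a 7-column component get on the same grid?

464 px

532 − 7·12 = 448; ÷8 gives c = 56 px.
7 columns plus 6 gutters: 392 + 72 = 464 px.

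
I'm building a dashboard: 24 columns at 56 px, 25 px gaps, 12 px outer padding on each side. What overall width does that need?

Adding margins, columns and gutters: 24 + 1344 + 575 = 1943 px.

1943 px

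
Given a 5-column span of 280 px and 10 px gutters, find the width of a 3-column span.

164 px

5 columns + 4 gutters: 5c + 4·10 = 280.
5c = 280 − 40 = 240, so c = 48 px.
3-column span = 3·48 + 2·10 = 164 px.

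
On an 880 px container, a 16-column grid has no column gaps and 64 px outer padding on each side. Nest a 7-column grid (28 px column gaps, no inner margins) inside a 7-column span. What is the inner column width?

23 px

Take off 128 px of margins, leaving 752 px.
With no column gaps, each column is 752/16 = 47 px.
With no column gaps, 7 columns span 7·47 = 329 px.
7d + 6·28 = 329 → 7d = 161 → d = 23 px.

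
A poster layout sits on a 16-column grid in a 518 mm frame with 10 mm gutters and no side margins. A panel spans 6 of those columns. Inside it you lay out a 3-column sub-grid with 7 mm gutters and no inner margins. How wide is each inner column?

58 mm

16 columns + 15 gutters: 16c + 15·10 = 518.
16c = 518 − 150 = 368, so c = 23 mm.
6 columns plus 5 gutters: 138 + 50 = 188 mm.
Subtracting 2 gutters of 7 leaves 174 for 3 columns, so d = 58 mm.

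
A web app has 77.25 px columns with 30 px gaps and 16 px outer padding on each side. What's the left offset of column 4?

337.75 px

Column 4 starts at margin + 3·(column + gutter) = 16 + 3·107.25 = 337.75 px.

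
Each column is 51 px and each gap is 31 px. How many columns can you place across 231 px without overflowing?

Each extra column adds 51 + 31 = 82 px.
(231 + 31) / 82 = 3.20, so 3 columns fit.

3 columns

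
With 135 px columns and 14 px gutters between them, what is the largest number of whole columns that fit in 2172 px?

k columns need k·135 + (k−1)·14 = k·149 − 14.
k·149 − 14 ≤ 2172 → k ≤ 2186 / 149 ≈ 14.67, so k = 14.

14 columns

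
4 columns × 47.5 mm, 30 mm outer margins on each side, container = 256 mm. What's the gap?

Subtract both margins: 256 − 2·30 = 196 mm.
4 columns take 4·47.5 = 190 mm; remaining 6 splits into 3 gaps.
g = 6 / 3 = 2 mm.

2 mm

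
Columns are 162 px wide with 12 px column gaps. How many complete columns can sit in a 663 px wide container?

k columns need k·162 + (k−1)·12 = k·174 − 12.
k·174 − 12 ≤ 663 → k ≤ 675 / 174 ≈ 3.88, so k = 3.

3 columns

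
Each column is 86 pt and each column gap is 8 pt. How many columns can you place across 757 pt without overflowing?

Each extra column adds 86 + 8 = 94 pt.
(757 + 8) / 94 = 8.14, so 8 columns fit.

8 columns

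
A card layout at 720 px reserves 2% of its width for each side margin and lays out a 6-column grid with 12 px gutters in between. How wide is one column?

105.2 px

Margins: 2% × 720 = 14.4 px each, so content = 720 − 28.8 = 691.2 px.
6 columns + 5 gutters: 6c + 5·12 = 691.2.
6c = 691.2 − 60 = 631.2, so c = 105.2 px.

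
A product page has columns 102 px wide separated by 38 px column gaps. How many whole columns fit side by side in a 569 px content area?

4 columns

k columns need k·102 + (k−1)·38 = k·140 − 38.
k·140 − 38 ≤ 569 → k ≤ 607 / 140 ≈ 4.34, so k = 4.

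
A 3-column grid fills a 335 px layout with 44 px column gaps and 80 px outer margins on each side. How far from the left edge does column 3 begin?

226 px

Subtract both margins: 335 − 2·80 = 175 px.
3c + 2·44 = 175 → 3c = 87 → c = 29 px.
Each column+gutter stride is 73 px; 2 of them past the 80 px margin is 80 + 146 = 226 px.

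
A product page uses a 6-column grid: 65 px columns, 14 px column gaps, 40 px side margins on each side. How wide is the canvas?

540 px

Adding margins, columns and gutters: 80 + 390 + 70 = 540 px.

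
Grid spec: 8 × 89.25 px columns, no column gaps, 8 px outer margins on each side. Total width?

Frame = 2·8 + 8·89.25 = 16 + 714 = 730 px.

730 px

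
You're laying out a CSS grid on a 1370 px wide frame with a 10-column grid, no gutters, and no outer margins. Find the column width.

10c = 1370 → c = 137 px.

137 px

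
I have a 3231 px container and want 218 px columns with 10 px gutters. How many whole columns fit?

14 columns: 14·218 + 13·10 = 3182 px ≤ 3231.
15 columns: 3410 px > 3231. So 14.

14 columns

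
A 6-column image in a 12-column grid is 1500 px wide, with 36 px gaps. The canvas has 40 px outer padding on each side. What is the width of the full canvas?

3116 px

6c + 5·36 = 1500 → 6c = 1320 → c = 220 px.
Total width: 2·40 + 12·220 + 11·36 = 3116 px.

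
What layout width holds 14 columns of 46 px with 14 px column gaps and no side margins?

Layout = 14·46 + 13·14 = 644 + 182 = 826 px.

826 px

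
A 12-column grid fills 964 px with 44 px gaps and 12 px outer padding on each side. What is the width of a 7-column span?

Inside the margins: 964 − 24 = 940 px.
12c + 11·44 = 940 → 12c = 456 → c = 38 px.
7-column span = 7·38 + 6·44 = 530 px.

530 px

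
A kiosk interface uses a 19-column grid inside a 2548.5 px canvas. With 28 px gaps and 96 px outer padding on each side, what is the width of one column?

97.5 px

Inside the margins: 2548.5 − 192 = 2356.5 px.
19 columns + 18 gaps: 19c + 18·28 = 2356.5.
19c = 2356.5 − 504 = 1852.5, so c = 97.5 px.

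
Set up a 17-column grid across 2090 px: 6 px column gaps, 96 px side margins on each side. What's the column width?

106 px

Subtract both margins: 2090 − 2·96 = 1898 px.
Subtracting 16 column gaps of 6 leaves 1802 for 17 columns, so c = 106 px.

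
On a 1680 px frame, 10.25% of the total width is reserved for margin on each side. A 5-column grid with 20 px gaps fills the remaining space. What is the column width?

251.12 px

Margins: 10.25% × 1680 = 172.2 px each, so content = 1680 − 344.4 = 1335.6 px.
5c + 4·20 = 1335.6 → 5c = 1255.6 → c = 251.12 px.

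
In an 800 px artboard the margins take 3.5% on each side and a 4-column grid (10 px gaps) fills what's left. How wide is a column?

Margins: 3.5% × 800 = 28 px each, so content = 800 − 56 = 744 px.
4 columns + 3 gaps: 4c + 3·10 = 744.
4c = 744 − 30 = 714, so c = 178.5 px.

178.5 px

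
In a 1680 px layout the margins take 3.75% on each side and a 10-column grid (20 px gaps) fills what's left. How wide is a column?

1680 × (1 − 2·3.75%) = 1680 × 92.5% = 1554 px for the columns.
10 columns + 9 gaps: 10c + 9·20 = 1554.
10c = 1554 − 180 = 1374, so c = 137.4 px.

137.4 px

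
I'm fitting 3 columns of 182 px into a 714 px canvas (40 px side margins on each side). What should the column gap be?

44 px

Take off 80 px of margins, leaving 634 px.
3·182 + 2g = 634 → 2g = 88 → g = 44 px.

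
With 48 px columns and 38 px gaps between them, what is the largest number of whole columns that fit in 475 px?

Each extra column adds 48 + 38 = 86 px.
(475 + 38) / 86 = 5.97, so 5 columns fit.

5 columns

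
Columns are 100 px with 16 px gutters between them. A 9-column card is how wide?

9-column span = 9·100 + 8·16 = 1028 px.

1028 px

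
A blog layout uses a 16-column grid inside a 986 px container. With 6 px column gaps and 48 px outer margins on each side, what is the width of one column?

50 px

Content width = 986 − 2·48 = 890 px.
Subtracting 15 column gaps of 6 leaves 800 for 16 columns, so c = 50 px.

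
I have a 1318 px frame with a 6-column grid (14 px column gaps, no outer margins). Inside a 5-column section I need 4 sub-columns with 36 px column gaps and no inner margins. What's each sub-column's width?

247 px

6 columns + 5 column gaps: 6c + 5·14 = 1318.
6c = 1318 − 70 = 1248, so c = 208 px.
5-column span = 5·208 + 4·14 = 1096 px.
4 columns + 3 column gaps: 4d + 3·36 = 1096.
4d = 1096 − 108 = 988, so d = 247 px.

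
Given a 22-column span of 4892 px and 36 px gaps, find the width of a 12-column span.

4892 − 21·36 = 4136; ÷22 gives c = 188 px.
12-column span = 12·188 + 11·36 = 2652 px.

2652 px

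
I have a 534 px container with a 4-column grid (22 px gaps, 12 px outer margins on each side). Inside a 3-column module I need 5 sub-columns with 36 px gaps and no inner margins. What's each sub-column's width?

46.6 px

Inside the margins: 534 − 24 = 510 px.
510 − 3·22 = 444; ÷4 gives c = 111 px.
Span of 3: 3·111 + 2·22 = 333 + 44 = 377 px.
Subtracting 4 gaps of 36 leaves 233 for 5 columns, so d = 46.6 px.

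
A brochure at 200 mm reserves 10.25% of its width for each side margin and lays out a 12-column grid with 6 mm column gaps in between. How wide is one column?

Each margin = 10.25% of 200 = 20.5 mm; content = 200 − 2·20.5 = 159 mm.
159 − 11·6 = 93; ÷12 gives c = 7.75 mm.

7.75 mm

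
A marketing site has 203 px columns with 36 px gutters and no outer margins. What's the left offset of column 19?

4302 px

Before column 19: 18 columns + 18 gutters.
Offset = 18·(203 + 36) = 18·239 = 4302 px.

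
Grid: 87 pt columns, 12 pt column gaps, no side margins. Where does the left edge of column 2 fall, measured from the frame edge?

Before column 2: 1 column + 1 column gap.
Offset = 1·(87 + 12) = 1·99 = 99 pt.

99 pt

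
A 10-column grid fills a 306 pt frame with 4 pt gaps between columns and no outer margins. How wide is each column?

27 pt

10 columns + 9 gaps: 10c + 9·4 = 306.
10c = 306 − 36 = 270, so c = 27 pt.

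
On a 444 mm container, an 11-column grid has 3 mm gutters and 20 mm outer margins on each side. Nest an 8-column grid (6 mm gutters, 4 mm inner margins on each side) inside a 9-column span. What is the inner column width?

35 mm

Inside the margins: 444 − 40 = 404 mm.
404 − 10·3 = 374; ÷11 gives c = 34 mm.
9-column span = 9·34 + 8·3 = 330 mm.
Inner content = 330 − 2·4 = 322 mm.
Subtracting 7 gutters of 6 leaves 280 for 8 columns, so d = 35 mm.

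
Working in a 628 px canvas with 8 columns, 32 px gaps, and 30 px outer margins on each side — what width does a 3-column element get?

Take off 60 px of margins, leaving 568 px.
Subtracting 7 gaps of 32 leaves 344 for 8 columns, so c = 43 px.
Span of 3: 3·43 + 2·32 = 129 + 64 = 193 px.

193 px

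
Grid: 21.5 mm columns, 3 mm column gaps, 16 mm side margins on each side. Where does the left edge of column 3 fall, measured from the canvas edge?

Each column+gutter stride is 24.5 mm; 2 of them past the 16 mm margin is 16 + 49 = 65 mm.

65 mm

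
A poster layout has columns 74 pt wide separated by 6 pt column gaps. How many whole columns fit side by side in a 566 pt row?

7 columns

Each extra column adds 74 + 6 = 80 pt.
(566 + 6) / 80 = 7.15, so 7 columns fit.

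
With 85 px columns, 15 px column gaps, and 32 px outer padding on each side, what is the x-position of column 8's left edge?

732 px

Before column 8: the margin + 7 columns + 7 column gaps.
Offset = 32 + 7·(85 + 15) = 32 + 700 = 732 px.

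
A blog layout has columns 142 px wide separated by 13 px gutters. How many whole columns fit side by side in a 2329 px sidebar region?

Each extra column adds 142 + 13 = 155 px.
(2329 + 13) / 155 = 15.11, so 15 columns fit.

15 columns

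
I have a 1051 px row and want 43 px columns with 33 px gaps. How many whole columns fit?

14 columns

Each extra column adds 43 + 33 = 76 px.
(1051 + 33) / 76 = 14.26, so 14 columns fit.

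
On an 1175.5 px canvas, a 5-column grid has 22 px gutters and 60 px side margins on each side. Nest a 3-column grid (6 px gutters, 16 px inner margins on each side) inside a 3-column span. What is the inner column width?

Subtract both margins: 1175.5 − 2·60 = 1055.5 px.
1055.5 − 4·22 = 967.5; ÷5 gives c = 193.5 px.
3 columns plus 2 gutters: 580.5 + 44 = 624.5 px.
Inner content = 624.5 − 2·16 = 592.5 px.
Subtracting 2 gutters of 6 leaves 580.5 for 3 columns, so d = 193.5 px.

193.5 px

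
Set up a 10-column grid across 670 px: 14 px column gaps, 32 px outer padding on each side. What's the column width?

Content width = 670 − 2·32 = 606 px.
Subtracting 9 column gaps of 14 leaves 480 for 10 columns, so c = 48 px.

48 px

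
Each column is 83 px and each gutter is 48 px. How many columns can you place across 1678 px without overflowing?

13 columns

Each extra column adds 83 + 48 = 131 px.
(1678 + 48) / 131 = 13.18, so 13 columns fit.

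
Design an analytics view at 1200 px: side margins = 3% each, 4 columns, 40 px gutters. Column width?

Margins: 3% × 1200 = 36 px each, so content = 1200 − 72 = 1128 px.
Subtracting 3 gutters of 40 leaves 1008 for 4 columns, so c = 252 px.

252 px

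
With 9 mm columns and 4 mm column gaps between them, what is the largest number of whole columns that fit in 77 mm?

6 columns

6 columns: 6·9 + 5·4 = 74 mm ≤ 77.
7 columns: 87 mm > 77. So 6.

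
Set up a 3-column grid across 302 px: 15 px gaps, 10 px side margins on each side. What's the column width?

84 px

Take off 20 px of margins, leaving 282 px.
3 columns + 2 gaps: 3c + 2·15 = 282.
3c = 282 − 30 = 252, so c = 84 px.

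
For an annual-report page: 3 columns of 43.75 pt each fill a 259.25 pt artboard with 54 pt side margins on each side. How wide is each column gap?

Subtract both margins: 259.25 − 2·54 = 151.25 pt.
3 columns take 3·43.75 = 131.25 pt; remaining 20 splits into 2 column gaps.
g = 20 / 2 = 10 pt.

10 pt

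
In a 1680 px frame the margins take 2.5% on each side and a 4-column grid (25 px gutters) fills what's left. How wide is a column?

1680 × (1 − 2·2.5%) = 1680 × 95% = 1596 px for the columns.
Subtracting 3 gutters of 25 leaves 1521 for 4 columns, so c = 380.25 px.

380.25 px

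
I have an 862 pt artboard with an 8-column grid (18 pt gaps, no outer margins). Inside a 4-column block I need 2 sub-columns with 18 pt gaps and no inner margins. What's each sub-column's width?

202 pt

8 columns + 7 gaps: 8c + 7·18 = 862.
8c = 862 − 126 = 736, so c = 92 pt.
Span of 4: 4·92 + 3·18 = 368 + 54 = 422 pt.
Subtracting 1 gap of 18 leaves 404 for 2 columns, so d = 202 pt.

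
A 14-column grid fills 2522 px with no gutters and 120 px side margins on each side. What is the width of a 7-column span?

1141 px

Inside the margins: 2522 − 240 = 2282 px.
With no gutters, each column is 2282/14 = 163 px.
7-column span = 7·163 = 1141 px.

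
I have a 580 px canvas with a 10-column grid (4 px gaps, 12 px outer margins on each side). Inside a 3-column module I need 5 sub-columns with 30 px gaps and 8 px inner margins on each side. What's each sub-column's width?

Take off 24 px of margins, leaving 556 px.
Subtracting 9 gaps of 4 leaves 520 for 10 columns, so c = 52 px.
Span of 3: 3·52 + 2·4 = 156 + 8 = 164 px.
Inner content = 164 − 2·8 = 148 px.
5d + 4·30 = 148 → 5d = 28 → d = 5.6 px.

5.6 px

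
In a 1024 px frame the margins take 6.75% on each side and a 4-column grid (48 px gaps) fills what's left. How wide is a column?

185.44 px

1024 × (1 − 2·6.75%) = 1024 × 86.5% = 885.76 px for the columns.
Subtracting 3 gaps of 48 leaves 741.76 for 4 columns, so c = 185.44 px.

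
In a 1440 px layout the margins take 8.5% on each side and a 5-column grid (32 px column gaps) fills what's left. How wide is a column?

213.44 px

Each margin = 8.5% of 1440 = 122.4 px; content = 1440 − 2·122.4 = 1195.2 px.
5c + 4·32 = 1195.2 → 5c = 1067.2 → c = 213.44 px.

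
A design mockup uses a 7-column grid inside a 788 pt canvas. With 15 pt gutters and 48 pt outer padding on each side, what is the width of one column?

86 pt

Take off 96 pt of margins, leaving 692 pt.
Subtracting 6 gutters of 15 leaves 602 for 7 columns, so c = 86 pt.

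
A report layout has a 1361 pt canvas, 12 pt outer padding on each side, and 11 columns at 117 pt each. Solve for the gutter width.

Inside the margins: 1361 − 24 = 1337 pt.
Columns use 1287 pt, leaving 50 pt across 10 gutters = 5 pt each.

5 pt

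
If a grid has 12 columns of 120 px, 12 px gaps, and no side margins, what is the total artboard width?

1572 px

Total width: 12·120 + 11·12 = 1572 px.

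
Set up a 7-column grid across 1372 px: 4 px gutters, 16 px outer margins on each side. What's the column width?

188 px

Content width = 1372 − 2·16 = 1340 px.
1340 − 6·4 = 1316; ÷7 gives c = 188 px.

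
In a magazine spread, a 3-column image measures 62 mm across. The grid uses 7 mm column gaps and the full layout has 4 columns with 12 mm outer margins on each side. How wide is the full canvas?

109 mm

62 − 2·7 = 48; ÷3 gives c = 16 mm.
Total width: 2·12 + 4·16 + 3·7 = 109 mm.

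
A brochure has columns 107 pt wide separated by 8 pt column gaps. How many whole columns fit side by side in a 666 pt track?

5 columns: 5·107 + 4·8 = 567 pt ≤ 666.
6 columns: 682 pt > 666. So 5.

5 columns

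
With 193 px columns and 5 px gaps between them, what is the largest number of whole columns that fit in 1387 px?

7 columns

Each extra column adds 193 + 5 = 198 px.
(1387 + 5) / 198 = 7.03, so 7 columns fit.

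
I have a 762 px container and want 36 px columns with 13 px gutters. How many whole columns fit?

15 columns

15 columns: 15·36 + 14·13 = 722 px ≤ 762.
16 columns: 771 px > 762. So 15.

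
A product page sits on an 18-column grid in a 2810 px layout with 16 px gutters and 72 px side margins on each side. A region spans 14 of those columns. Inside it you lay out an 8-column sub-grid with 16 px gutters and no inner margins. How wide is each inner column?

Take off 144 px of margins, leaving 2666 px.
18c + 17·16 = 2666 → 18c = 2394 → c = 133 px.
Span of 14: 14·133 + 13·16 = 1862 + 208 = 2070 px.
8 columns + 7 gutters: 8d + 7·16 = 2070.
8d = 2070 − 112 = 1958, so d = 244.75 px.

244.75 px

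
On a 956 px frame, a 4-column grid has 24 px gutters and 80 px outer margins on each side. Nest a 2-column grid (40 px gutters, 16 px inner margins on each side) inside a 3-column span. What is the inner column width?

Inside the margins: 956 − 160 = 796 px.
4 columns + 3 gutters: 4c + 3·24 = 796.
4c = 796 − 72 = 724, so c = 181 px.
3-column span = 3·181 + 2·24 = 591 px.
Inner content = 591 − 2·16 = 559 px.
2 columns + 1 gutter: 2d + 1·40 = 559.
2d = 559 − 40 = 519, so d = 259.5 px.

259.5 px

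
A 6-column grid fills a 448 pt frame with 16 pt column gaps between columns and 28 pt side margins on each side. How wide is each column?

52 pt

Subtract both margins: 448 − 2·28 = 392 pt.
6 columns + 5 column gaps: 6c + 5·16 = 392.
6c = 392 − 80 = 312, so c = 52 pt.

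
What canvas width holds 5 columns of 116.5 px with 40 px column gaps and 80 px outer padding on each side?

902.5 px

Total width: 2·80 + 5·116.5 + 4·40 = 902.5 px.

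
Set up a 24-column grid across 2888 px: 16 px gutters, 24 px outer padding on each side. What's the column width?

103 px

Take off 48 px of margins, leaving 2840 px.
24 columns + 23 gutters: 24c + 23·16 = 2840.
24c = 2840 − 368 = 2472, so c = 103 px.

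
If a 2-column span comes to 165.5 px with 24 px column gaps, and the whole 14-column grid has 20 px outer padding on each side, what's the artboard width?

2 columns + 1 column gap: 2c + 1·24 = 165.5.
2c = 165.5 − 24 = 141.5, so c = 70.75 px.
Adding margins, columns and gutters: 40 + 990.5 + 312 = 1342.5 px.

1342.5 px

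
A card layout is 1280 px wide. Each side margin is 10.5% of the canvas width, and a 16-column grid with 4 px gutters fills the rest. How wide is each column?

1280 × (1 − 2·10.5%) = 1280 × 79% = 1011.2 px for the columns.
16 columns + 15 gutters: 16c + 15·4 = 1011.2.
16c = 1011.2 − 60 = 951.2, so c = 59.45 px.

59.45 px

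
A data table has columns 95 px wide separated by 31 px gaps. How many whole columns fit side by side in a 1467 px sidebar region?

11 columns

11 columns: 11·95 + 10·31 = 1355 px ≤ 1467.
12 columns: 1481 px > 1467. So 11.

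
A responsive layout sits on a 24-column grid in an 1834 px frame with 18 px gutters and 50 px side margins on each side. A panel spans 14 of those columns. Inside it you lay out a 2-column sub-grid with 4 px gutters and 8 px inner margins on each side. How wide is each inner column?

492 px

Subtract both margins: 1834 − 2·50 = 1734 px.
24 columns + 23 gutters: 24c + 23·18 = 1734.
24c = 1734 − 414 = 1320, so c = 55 px.
Span of 14: 14·55 + 13·18 = 770 + 234 = 1004 px.
Inner content = 1004 − 2·8 = 988 px.
Subtracting 1 gutter of 4 leaves 984 for 2 columns, so d = 492 px.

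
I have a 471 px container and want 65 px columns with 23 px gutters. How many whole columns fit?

k columns need k·65 + (k−1)·23 = k·88 − 23.
k·88 − 23 ≤ 471 → k ≤ 494 / 88 ≈ 5.61, so k = 5.

5 columns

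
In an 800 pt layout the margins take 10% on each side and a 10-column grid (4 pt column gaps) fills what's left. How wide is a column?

Each margin = 10% of 800 = 80 pt; content = 800 − 2·80 = 640 pt.
640 − 9·4 = 604; ÷10 gives c = 60.4 pt.

60.4 pt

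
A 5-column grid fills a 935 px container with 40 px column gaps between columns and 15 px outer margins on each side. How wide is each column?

Inside the margins: 935 − 30 = 905 px.
905 − 4·40 = 745; ÷5 gives c = 149 px.

149 px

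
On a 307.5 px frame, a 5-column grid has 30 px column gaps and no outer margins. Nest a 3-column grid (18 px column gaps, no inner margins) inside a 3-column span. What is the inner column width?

5c + 4·30 = 307.5 → 5c = 187.5 → c = 37.5 px.
3 columns plus 2 column gaps: 112.5 + 60 = 172.5 px.
172.5 − 2·18 = 136.5; ÷3 gives d = 45.5 px.

45.5 px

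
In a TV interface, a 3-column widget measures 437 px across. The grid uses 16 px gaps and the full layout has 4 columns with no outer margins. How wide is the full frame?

437 − 2·16 = 405; ÷3 gives c = 135 px.
Frame = 4·135 + 3·16 = 540 + 48 = 588 px.

588 px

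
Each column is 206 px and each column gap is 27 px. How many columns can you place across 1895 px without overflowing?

8 columns: 8·206 + 7·27 = 1837 px ≤ 1895.
9 columns: 2070 px > 1895. So 8.

8 columns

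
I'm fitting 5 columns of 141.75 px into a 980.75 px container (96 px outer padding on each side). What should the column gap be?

20 px

Subtract both margins: 980.75 − 2·96 = 788.75 px.
5 columns take 5·141.75 = 708.75 px; remaining 80 splits into 4 column gaps.
g = 80 / 4 = 20 px.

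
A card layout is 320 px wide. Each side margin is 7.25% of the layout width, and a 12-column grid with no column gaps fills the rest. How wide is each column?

Margins: 7.25% × 320 = 23.2 px each, so content = 320 − 46.4 = 273.6 px.
273.6 / 12 = 22.8 px per column.

22.8 px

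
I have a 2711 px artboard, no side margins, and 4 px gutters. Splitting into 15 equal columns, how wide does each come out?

177 px

15c + 14·4 = 2711 → 15c = 2655 → c = 177 px.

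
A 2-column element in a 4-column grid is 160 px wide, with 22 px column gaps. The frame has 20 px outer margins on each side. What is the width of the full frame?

382 px

Subtracting 1 column gap of 22 leaves 138 for 2 columns, so c = 69 px.
Adding margins, columns and gutters: 40 + 276 + 66 = 382 px.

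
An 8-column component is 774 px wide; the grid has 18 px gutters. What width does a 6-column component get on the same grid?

774 − 7·18 = 648; ÷8 gives c = 81 px.
Span of 6: 6·81 + 5·18 = 486 + 90 = 576 px.

576 px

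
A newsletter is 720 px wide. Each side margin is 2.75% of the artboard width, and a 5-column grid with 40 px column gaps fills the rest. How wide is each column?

720 × (1 − 2·2.75%) = 720 × 94.5% = 680.4 px for the columns.
Subtracting 4 column gaps of 40 leaves 520.4 for 5 columns, so c = 104.08 px.

104.08 px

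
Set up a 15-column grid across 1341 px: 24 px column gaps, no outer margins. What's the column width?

Subtracting 14 column gaps of 24 leaves 1005 for 15 columns, so c = 67 px.

67 px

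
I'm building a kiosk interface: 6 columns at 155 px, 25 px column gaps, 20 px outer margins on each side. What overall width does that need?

1095 px

Total width: 2·20 + 6·155 + 5·25 = 1095 px.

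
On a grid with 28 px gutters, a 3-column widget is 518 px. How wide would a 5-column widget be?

3c + 2·28 = 518 → 3c = 462 → c = 154 px.
Span of 5: 5·154 + 4·28 = 770 + 112 = 882 px.

882 px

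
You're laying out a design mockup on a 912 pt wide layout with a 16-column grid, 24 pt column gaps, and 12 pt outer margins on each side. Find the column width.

Inside the margins: 912 − 24 = 888 pt.
16c + 15·24 = 888 → 16c = 528 → c = 33 pt.

33 pt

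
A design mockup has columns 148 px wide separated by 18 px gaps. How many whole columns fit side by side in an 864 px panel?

5 columns

k columns need k·148 + (k−1)·18 = k·166 − 18.
k·166 − 18 ≤ 864 → k ≤ 882 / 166 ≈ 5.31, so k = 5.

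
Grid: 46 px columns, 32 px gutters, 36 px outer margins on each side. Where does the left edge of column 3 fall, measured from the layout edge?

192 px

Column 3 starts at margin + 2·(column + gutter) = 36 + 2·78 = 192 px.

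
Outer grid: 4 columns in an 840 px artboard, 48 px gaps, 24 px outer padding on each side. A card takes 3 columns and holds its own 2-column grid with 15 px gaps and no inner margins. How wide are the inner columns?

Subtract both margins: 840 − 2·24 = 792 px.
4c + 3·48 = 792 → 4c = 648 → c = 162 px.
3-column span = 3·162 + 2·48 = 582 px.
582 − 1·15 = 567; ÷2 gives d = 283.5 px.

283.5 px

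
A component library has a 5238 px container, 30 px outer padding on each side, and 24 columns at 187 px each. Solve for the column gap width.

Take off 60 px of margins, leaving 5178 px.
24·187 + 23g = 5178 → 23g = 690 → g = 30 px.

30 px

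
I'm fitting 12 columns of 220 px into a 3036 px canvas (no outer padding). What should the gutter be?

12·220 + 11g = 3036 → 11g = 396 → g = 36 px.

36 px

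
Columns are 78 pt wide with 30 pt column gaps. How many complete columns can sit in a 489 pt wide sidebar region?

Each extra column adds 78 + 30 = 108 pt.
(489 + 30) / 108 = 4.81, so 4 columns fit.

4 columns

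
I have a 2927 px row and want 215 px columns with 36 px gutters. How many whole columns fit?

11 columns: 11·215 + 10·36 = 2725 px ≤ 2927.
12 columns: 2976 px > 2927. So 11.

11 columns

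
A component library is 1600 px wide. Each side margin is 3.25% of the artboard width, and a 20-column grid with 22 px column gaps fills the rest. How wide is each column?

Each margin = 3.25% of 1600 = 52 px; content = 1600 − 2·52 = 1496 px.
1496 − 19·22 = 1078; ÷20 gives c = 53.9 px.

53.9 px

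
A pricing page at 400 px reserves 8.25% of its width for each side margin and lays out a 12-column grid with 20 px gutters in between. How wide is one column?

9.5 px

400 × (1 − 2·8.25%) = 400 × 83.5% = 334 px for the columns.
Subtracting 11 gutters of 20 leaves 114 for 12 columns, so c = 9.5 px.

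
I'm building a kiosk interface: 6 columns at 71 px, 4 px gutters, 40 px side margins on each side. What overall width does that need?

526 px

Adding margins, columns and gutters: 80 + 426 + 20 = 526 px.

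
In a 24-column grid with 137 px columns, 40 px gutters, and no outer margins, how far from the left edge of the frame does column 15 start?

No margin, so column 15 starts at 14·(column + gutter) = 14·177 = 2478 px.

2478 px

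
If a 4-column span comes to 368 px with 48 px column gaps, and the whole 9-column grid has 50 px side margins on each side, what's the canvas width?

988 px

4c + 3·48 = 368 → 4c = 224 → c = 56 px.
Adding margins, columns and gutters: 100 + 504 + 384 = 988 px.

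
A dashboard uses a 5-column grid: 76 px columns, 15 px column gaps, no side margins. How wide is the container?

440 px

Container = 5·76 + 4·15 = 380 + 60 = 440 px.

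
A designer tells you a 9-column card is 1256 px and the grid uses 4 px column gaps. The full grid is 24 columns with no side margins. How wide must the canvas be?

9 columns + 8 column gaps: 9c + 8·4 = 1256.
9c = 1256 − 32 = 1224, so c = 136 px.
Canvas = 24·136 + 23·4 = 3264 + 92 = 3356 px.

3356 px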